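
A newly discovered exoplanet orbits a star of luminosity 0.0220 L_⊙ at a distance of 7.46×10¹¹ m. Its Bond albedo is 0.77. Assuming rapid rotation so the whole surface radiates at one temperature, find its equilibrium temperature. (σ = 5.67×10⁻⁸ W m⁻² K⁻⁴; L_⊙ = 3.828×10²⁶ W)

T_eq ≈ 33.2 K

L = 0.0220 × 3.828×10²⁶ = 8.42×10²⁴ W.
Flux: S = L/(4πd²) = 8.42×10²⁴/(4π×(7.46×10¹¹)²) = 1.20 W m⁻².
Energy balance: absorbed = emitted ⇒ πR²·S(1−A) = 4πR²·σT_eq⁴, so T_eq⁴ = S(1−A)/(4σ).
T_eq = [1.20 × 0.23 / (4 × 5.67×10⁻⁸)]^(1/4) = (1.22×10⁶)^(1/4) = 33.2 K.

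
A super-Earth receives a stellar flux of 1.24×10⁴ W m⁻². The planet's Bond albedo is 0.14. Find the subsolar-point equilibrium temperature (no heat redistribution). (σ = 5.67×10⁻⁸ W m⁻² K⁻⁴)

T_ss ≈ 659 K

At the subsolar point the surface absorbs S(1−A) and emits σT⁴ per unit area — no factor of 4, since only the local patch is in balance.
T = [1.24×10⁴ × 0.86 / 5.67×10⁻⁸]^(1/4) = (1.88×10¹¹)^(1/4) = 659 K.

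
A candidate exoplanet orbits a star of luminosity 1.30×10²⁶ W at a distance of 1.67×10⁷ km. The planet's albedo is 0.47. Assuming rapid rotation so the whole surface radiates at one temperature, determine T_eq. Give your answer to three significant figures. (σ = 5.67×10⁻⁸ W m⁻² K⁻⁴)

d = 1.67×10⁷ km = 1.67×10¹⁰ m.
Flux: S = L/(4πd²) = 1.30×10²⁶/(4π×(1.67×10¹⁰)²) = 3.71×10⁴ W m⁻².
Energy balance: absorbed = emitted ⇒ πR²·S(1−A) = 4πR²·σT_eq⁴, so T_eq⁴ = S(1−A)/(4σ).
T_eq = [3.71×10⁴ × 0.53 / (4 × 5.67×10⁻⁸)]^(1/4) = (8.67×10¹⁰)^(1/4) = 543 K.

T_eq ≈ 543 K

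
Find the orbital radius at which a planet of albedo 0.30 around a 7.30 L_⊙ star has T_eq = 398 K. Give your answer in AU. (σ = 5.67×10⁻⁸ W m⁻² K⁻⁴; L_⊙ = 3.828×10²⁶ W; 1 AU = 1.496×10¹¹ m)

L = 7.30 × 3.828×10²⁶ = 2.79×10²⁷ W.
From T_eq⁴ = L(1−A)/(16πσd²): d = √[L(1−A)/(16πσT_eq⁴)].
d = √[2.79×10²⁷ × 0.70 / (16π × 5.67×10⁻⁸ × (398)⁴)] = 1.65×10¹¹ m = 1.11 AU.

d ≈ 1.11 AU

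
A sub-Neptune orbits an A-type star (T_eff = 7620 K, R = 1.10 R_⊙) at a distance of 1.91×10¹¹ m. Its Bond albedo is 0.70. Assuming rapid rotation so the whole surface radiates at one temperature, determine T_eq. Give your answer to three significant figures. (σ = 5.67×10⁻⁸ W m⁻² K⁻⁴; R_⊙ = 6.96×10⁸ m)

R_⋆ = 1.10 × 6.96×10⁸ = 7.66×10⁸ m.
L = 4πR_⋆²σT_⋆⁴ = 4π(7.66×10⁸)² × 5.67×10⁻⁸ × (7620)⁴ = 1.41×10²⁷ W.
S = L/(4πd²) = 3070 W m⁻².
Energy balance: absorbed = emitted ⇒ πR²·S(1−A) = 4πR²·σT_eq⁴, so T_eq⁴ = S(1−A)/(4σ).
T_eq = [3070 × 0.30 / (4 × 5.67×10⁻⁸)]^(1/4) = (4.06×10⁹)^(1/4) = 252 K.

T_eq ≈ 252 K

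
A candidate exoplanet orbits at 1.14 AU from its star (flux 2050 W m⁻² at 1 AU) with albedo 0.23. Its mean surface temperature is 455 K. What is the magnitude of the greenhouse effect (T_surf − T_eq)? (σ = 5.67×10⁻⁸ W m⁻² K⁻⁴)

S = 2050/1.14² = 1577 W m⁻².
T_eq = [S(1−A)/(4σ)]^(1/4) = [1577×0.77/(4×5.67×10⁻⁸)]^(1/4) = 270.5 K.
ΔT = T_surf − T_eq = 455 − 270.5.

ΔT ≈ 184.5 K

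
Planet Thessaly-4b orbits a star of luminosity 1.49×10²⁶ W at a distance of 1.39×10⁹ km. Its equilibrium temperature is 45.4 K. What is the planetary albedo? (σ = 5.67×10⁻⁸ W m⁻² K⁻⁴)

A ≈ 0.84

d = 1.39×10⁹ km = 1.39×10¹² m.
Flux: S = L/(4πd²) = 1.49×10²⁶/(4π×(1.39×10¹²)²) = 6.14 W m⁻².
From T_eq⁴ = S(1−A)/(4σ): 1−A = 4σT_eq⁴/S.
1−A = 4 × 5.67×10⁻⁸ × (45.4)⁴ / 6.14 = 0.157.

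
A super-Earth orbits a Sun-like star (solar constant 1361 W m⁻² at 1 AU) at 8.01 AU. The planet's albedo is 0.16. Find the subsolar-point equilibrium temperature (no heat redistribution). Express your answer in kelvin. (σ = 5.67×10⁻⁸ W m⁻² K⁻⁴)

Flux at 8.01 AU: S = 1361/8.01² = 21.2 W m⁻².
At the subsolar point the surface absorbs S(1−A) and emits σT⁴ per unit area — no factor of 4, since only the local patch is in balance.
T = [21.2 × 0.84 / 5.67×10⁻⁸]^(1/4) = (3.14×10⁸)^(1/4) = 133 K.

T_ss ≈ 133 K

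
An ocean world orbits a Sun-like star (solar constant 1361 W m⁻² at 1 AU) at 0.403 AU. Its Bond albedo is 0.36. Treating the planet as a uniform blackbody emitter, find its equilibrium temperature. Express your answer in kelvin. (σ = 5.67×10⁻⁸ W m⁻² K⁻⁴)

Flux at 0.403 AU: S = 1361/0.403² = 8380 W m⁻².
Energy balance: absorbed = emitted ⇒ πR²·S(1−A) = 4πR²·σT_eq⁴, so T_eq⁴ = S(1−A)/(4σ).
T_eq = [8380 × 0.64 / (4 × 5.67×10⁻⁸)]^(1/4) = (2.36×10¹⁰)^(1/4) = 392 K.

T_eq ≈ 392 K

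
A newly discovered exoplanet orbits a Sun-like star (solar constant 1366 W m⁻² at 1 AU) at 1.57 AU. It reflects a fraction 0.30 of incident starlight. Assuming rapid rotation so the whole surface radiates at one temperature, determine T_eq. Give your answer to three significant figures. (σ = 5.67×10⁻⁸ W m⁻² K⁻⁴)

T_eq ≈ 203 K

Flux at 1.57 AU: S = 1366/1.57² = 554 W m⁻².
Energy balance: absorbed = emitted ⇒ πR²·S(1−A) = 4πR²·σT_eq⁴, so T_eq⁴ = S(1−A)/(4σ).
T_eq = [554 × 0.70 / (4 × 5.67×10⁻⁸)]^(1/4) = (1.71×10⁹)^(1/4) = 203 K.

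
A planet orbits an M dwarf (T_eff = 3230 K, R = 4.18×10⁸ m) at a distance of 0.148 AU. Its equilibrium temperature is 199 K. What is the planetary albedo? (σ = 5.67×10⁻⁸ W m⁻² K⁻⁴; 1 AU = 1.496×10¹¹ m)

A ≈ 0.84

d = 0.148 AU = 2.21×10¹⁰ m.
L = 4πR_⋆²σT_⋆⁴ = 4π(4.18×10⁸)² × 5.67×10⁻⁸ × (3230)⁴ = 1.36×10²⁵ W.
S = L/(4πd²) = 2200 W m⁻².
From T_eq⁴ = S(1−A)/(4σ): 1−A = 4σT_eq⁴/S.
1−A = 4 × 5.67×10⁻⁸ × (199)⁴ / 2200 = 0.162.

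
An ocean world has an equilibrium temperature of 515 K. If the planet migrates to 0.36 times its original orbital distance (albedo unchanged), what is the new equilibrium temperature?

T_eq ∝ L^(1/4) · d^(−1/2).
T′ = 515 / 0.36^(1/2) = 858 K.

T_eq ≈ 858 K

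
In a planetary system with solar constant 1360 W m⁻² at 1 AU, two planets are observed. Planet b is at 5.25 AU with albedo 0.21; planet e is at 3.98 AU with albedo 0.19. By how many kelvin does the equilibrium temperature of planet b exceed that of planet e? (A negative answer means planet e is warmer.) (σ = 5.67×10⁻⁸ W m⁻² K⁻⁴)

T_eq = [S₀(1−A)/(4σd²)]^(1/4), so T ∝ (1−A)^(1/4) / √d.
T₁ = [1360×0.79/(4×5.67×10⁻⁸×5.25²)]^(1/4) = 114.50 K.
T₂ = [1360×0.81/(4×5.67×10⁻⁸×3.98²)]^(1/4) = 132.33 K.

ΔT ≈ -17.8 K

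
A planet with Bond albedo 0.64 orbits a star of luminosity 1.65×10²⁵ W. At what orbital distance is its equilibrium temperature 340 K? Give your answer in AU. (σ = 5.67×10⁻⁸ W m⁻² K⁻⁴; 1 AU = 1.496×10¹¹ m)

d ≈ 0.0835 AU

From T_eq⁴ = L(1−A)/(16πσd²): d = √[L(1−A)/(16πσT_eq⁴)].
d = √[1.65×10²⁵ × 0.36 / (16π × 5.67×10⁻⁸ × (340)⁴)] = 1.25×10¹⁰ m = 0.0835 AU.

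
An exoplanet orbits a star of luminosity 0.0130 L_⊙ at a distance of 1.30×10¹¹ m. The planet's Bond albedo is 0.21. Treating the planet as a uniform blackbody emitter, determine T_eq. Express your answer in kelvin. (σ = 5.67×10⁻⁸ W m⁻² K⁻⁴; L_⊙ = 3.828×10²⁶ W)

L = 0.0130 × 3.828×10²⁶ = 4.98×10²⁴ W.
Flux: S = L/(4πd²) = 4.98×10²⁴/(4π×(1.30×10¹¹)²) = 23.4 W m⁻².
Energy balance: absorbed = emitted ⇒ πR²·S(1−A) = 4πR²·σT_eq⁴, so T_eq⁴ = S(1−A)/(4σ).
T_eq = [23.4 × 0.79 / (4 × 5.67×10⁻⁸)]^(1/4) = (8.16×10⁷)^(1/4) = 95.0 K.

T_eq ≈ 95.0 K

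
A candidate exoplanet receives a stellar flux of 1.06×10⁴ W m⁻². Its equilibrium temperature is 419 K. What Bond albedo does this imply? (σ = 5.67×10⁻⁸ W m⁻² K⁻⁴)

From T_eq⁴ = S(1−A)/(4σ): 1−A = 4σT_eq⁴/S.
1−A = 4 × 5.67×10⁻⁸ × (419)⁴ / 1.06×10⁴ = 0.659.

A ≈ 0.34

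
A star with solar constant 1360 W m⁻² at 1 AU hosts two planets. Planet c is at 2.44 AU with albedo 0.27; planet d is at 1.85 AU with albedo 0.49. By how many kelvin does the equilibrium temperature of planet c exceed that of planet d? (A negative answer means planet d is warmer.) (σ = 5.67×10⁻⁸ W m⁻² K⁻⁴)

ΔT ≈ -8.2 K

T_eq = [S₀(1−A)/(4σd²)]^(1/4), so T ∝ (1−A)^(1/4) / √d.
T₁ = [1360×0.73/(4×5.67×10⁻⁸×2.44²)]^(1/4) = 164.67 K.
T₂ = [1360×0.51/(4×5.67×10⁻⁸×1.85²)]^(1/4) = 172.89 K.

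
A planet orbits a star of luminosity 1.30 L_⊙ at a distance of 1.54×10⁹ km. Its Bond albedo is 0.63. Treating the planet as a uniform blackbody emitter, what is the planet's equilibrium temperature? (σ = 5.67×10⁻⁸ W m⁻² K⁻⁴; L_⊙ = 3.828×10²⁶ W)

T_eq ≈ 72.2 K

d = 1.54×10⁹ km = 1.54×10¹² m.
L = 1.30 × 3.828×10²⁶ = 4.98×10²⁶ W.
Flux: S = L/(4πd²) = 4.98×10²⁶/(4π×(1.54×10¹²)²) = 16.7 W m⁻².
Energy balance: absorbed = emitted ⇒ πR²·S(1−A) = 4πR²·σT_eq⁴, so T_eq⁴ = S(1−A)/(4σ).
T_eq = [16.7 × 0.37 / (4 × 5.67×10⁻⁸)]^(1/4) = (2.72×10⁷)^(1/4) = 72.2 K.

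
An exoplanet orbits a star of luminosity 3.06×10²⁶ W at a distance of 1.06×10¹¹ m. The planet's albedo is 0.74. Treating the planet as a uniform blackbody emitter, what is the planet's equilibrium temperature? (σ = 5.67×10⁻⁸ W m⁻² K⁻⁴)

Flux: S = L/(4πd²) = 3.06×10²⁶/(4π×(1.06×10¹¹)²) = 2170 W m⁻².
Energy balance: absorbed = emitted ⇒ πR²·S(1−A) = 4πR²·σT_eq⁴, so T_eq⁴ = S(1−A)/(4σ).
T_eq = [2170 × 0.26 / (4 × 5.67×10⁻⁸)]^(1/4) = (2.48×10⁹)^(1/4) = 223 K.

T_eq ≈ 223 K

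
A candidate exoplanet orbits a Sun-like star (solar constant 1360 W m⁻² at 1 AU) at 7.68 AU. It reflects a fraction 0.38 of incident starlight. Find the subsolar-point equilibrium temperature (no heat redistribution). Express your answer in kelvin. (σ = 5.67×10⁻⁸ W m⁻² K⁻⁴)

Flux at 7.68 AU: S = 1360/7.68² = 23.1 W m⁻².
At the subsolar point the surface absorbs S(1−A) and emits σT⁴ per unit area — no factor of 4, since only the local patch is in balance.
T = [23.1 × 0.62 / 5.67×10⁻⁸]^(1/4) = (2.52×10⁸)^(1/4) = 126 K.

T_ss ≈ 126 K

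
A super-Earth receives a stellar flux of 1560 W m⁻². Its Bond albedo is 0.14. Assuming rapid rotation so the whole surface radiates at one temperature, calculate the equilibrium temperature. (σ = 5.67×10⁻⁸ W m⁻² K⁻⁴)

T_eq ≈ 277 K

Energy balance: absorbed = emitted ⇒ πR²·S(1−A) = 4πR²·σT_eq⁴, so T_eq⁴ = S(1−A)/(4σ).
T_eq = [1560 × 0.86 / (4 × 5.67×10⁻⁸)]^(1/4) = (5.92×10⁹)^(1/4) = 277 K.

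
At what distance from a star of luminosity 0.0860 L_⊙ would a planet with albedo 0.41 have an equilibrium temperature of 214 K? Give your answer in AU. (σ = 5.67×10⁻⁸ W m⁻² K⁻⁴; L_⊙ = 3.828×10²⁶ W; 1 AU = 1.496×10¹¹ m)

d ≈ 0.381 AU

L = 0.0860 × 3.828×10²⁶ = 3.29×10²⁵ W.
From T_eq⁴ = L(1−A)/(16πσd²): d = √[L(1−A)/(16πσT_eq⁴)].
d = √[3.29×10²⁵ × 0.59 / (16π × 5.67×10⁻⁸ × (214)⁴)] = 5.70×10¹⁰ m = 0.381 AU.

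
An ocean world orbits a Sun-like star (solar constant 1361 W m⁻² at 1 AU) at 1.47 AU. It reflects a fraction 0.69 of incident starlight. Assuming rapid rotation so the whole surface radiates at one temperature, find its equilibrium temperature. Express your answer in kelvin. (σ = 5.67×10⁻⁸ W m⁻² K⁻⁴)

Flux at 1.47 AU: S = 1361/1.47² = 630 W m⁻².
Energy balance: absorbed = emitted ⇒ πR²·S(1−A) = 4πR²·σT_eq⁴, so T_eq⁴ = S(1−A)/(4σ).
T_eq = [630 × 0.31 / (4 × 5.67×10⁻⁸)]^(1/4) = (8.61×10⁸)^(1/4) = 171 K.

T_eq ≈ 171 K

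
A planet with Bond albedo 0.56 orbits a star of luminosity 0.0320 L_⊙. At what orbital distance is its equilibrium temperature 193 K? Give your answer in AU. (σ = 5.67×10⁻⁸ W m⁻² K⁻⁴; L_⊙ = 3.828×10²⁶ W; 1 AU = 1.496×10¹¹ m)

L = 0.0320 × 3.828×10²⁶ = 1.22×10²⁵ W.
From T_eq⁴ = L(1−A)/(16πσd²): d = √[L(1−A)/(16πσT_eq⁴)].
d = √[1.22×10²⁵ × 0.44 / (16π × 5.67×10⁻⁸ × (193)⁴)] = 3.69×10¹⁰ m = 0.247 AU.

d ≈ 0.247 AU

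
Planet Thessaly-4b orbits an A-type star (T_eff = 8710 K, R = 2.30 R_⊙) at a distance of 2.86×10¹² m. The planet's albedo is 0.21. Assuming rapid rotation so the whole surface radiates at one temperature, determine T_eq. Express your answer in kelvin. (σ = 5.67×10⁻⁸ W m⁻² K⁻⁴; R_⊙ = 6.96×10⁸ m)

T_eq ≈ 137 K

R_⋆ = 2.30 × 6.96×10⁸ = 1.60×10⁹ m.
L = 4πR_⋆²σT_⋆⁴ = 4π(1.60×10⁹)² × 5.67×10⁻⁸ × (8710)⁴ = 1.05×10²⁸ W.
S = L/(4πd²) = 102 W m⁻².
Energy balance: absorbed = emitted ⇒ πR²·S(1−A) = 4πR²·σT_eq⁴, so T_eq⁴ = S(1−A)/(4σ).
T_eq = [102 × 0.79 / (4 × 5.67×10⁻⁸)]^(1/4) = (3.56×10⁸)^(1/4) = 137 K.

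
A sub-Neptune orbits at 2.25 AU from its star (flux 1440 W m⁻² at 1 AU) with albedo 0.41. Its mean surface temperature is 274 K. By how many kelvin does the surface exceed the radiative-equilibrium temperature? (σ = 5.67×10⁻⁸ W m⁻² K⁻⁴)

S = 1440/2.25² = 284.4 W m⁻².
T_eq = [S(1−A)/(4σ)]^(1/4) = [284.4×0.59/(4×5.67×10⁻⁸)]^(1/4) = 164.9 K.
ΔT = T_surf − T_eq = 274 − 164.9.

ΔT ≈ 109.1 K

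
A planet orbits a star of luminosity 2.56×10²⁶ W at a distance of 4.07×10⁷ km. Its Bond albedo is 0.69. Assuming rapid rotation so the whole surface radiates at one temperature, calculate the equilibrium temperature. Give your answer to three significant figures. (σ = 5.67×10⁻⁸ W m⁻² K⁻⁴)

d = 4.07×10⁷ km = 4.07×10¹⁰ m.
Flux: S = L/(4πd²) = 2.56×10²⁶/(4π×(4.07×10¹⁰)²) = 1.23×10⁴ W m⁻².
Energy balance: absorbed = emitted ⇒ πR²·S(1−A) = 4πR²·σT_eq⁴, so T_eq⁴ = S(1−A)/(4σ).
T_eq = [1.23×10⁴ × 0.31 / (4 × 5.67×10⁻⁸)]^(1/4) = (1.68×10¹⁰)^(1/4) = 360 K.

T_eq ≈ 360 K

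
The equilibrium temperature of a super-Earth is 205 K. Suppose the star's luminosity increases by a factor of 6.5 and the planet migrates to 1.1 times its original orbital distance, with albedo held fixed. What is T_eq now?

T_eq ≈ 312 K

T_eq ∝ L^(1/4) · d^(−1/2).
T′ = 205 × 6.5^(1/4) / 1.1^(1/2) = 312 K.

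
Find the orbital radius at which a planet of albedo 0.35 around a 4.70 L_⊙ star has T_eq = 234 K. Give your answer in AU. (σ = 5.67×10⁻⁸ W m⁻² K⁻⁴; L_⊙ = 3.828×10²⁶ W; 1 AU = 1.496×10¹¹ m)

d ≈ 2.47 AU

L = 4.70 × 3.828×10²⁶ = 1.80×10²⁷ W.
From T_eq⁴ = L(1−A)/(16πσd²): d = √[L(1−A)/(16πσT_eq⁴)].
d = √[1.80×10²⁷ × 0.65 / (16π × 5.67×10⁻⁸ × (234)⁴)] = 3.70×10¹¹ m = 2.47 AU.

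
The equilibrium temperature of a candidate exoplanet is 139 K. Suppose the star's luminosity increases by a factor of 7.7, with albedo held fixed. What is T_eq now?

T_eq ≈ 232 K

T_eq ∝ L^(1/4) · d^(−1/2).
T′ = 139 × 7.7^(1/4) = 232 K.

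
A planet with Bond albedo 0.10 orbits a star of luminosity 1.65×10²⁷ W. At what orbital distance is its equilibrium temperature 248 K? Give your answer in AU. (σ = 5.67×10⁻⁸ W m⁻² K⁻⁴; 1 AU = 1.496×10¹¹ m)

From T_eq⁴ = L(1−A)/(16πσd²): d = √[L(1−A)/(16πσT_eq⁴)].
d = √[1.65×10²⁷ × 0.90 / (16π × 5.67×10⁻⁸ × (248)⁴)] = 3.71×10¹¹ m = 2.48 AU.

d ≈ 2.48 AU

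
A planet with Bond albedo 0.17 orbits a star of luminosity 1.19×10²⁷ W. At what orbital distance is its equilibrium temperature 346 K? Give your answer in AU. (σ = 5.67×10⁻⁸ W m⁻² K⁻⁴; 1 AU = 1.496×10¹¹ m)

From T_eq⁴ = L(1−A)/(16πσd²): d = √[L(1−A)/(16πσT_eq⁴)].
d = √[1.19×10²⁷ × 0.83 / (16π × 5.67×10⁻⁸ × (346)⁴)] = 1.56×10¹¹ m = 1.04 AU.

d ≈ 1.04 AU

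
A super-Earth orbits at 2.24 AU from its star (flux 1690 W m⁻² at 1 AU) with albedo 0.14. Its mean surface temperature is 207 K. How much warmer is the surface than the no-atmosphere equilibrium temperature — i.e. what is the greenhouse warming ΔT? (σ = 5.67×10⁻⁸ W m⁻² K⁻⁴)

S = 1690/2.24² = 336.8 W m⁻².
T_eq = [S(1−A)/(4σ)]^(1/4) = [336.8×0.86/(4×5.67×10⁻⁸)]^(1/4) = 189.0 K.
ΔT = T_surf − T_eq = 207 − 189.0.

ΔT ≈ 18.0 K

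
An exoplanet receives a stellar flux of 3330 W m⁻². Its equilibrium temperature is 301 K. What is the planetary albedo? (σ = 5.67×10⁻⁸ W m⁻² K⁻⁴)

A ≈ 0.44

From T_eq⁴ = S(1−A)/(4σ): 1−A = 4σT_eq⁴/S.
1−A = 4 × 5.67×10⁻⁸ × (301)⁴ / 3330 = 0.559.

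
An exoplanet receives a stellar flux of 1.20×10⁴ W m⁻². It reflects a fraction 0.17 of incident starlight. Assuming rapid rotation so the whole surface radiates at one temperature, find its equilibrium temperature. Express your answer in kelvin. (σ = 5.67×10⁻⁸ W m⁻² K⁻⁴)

Energy balance: absorbed = emitted ⇒ πR²·S(1−A) = 4πR²·σT_eq⁴, so T_eq⁴ = S(1−A)/(4σ).
T_eq = [1.20×10⁴ × 0.83 / (4 × 5.67×10⁻⁸)]^(1/4) = (4.39×10¹⁰)^(1/4) = 458 K.

T_eq ≈ 458 K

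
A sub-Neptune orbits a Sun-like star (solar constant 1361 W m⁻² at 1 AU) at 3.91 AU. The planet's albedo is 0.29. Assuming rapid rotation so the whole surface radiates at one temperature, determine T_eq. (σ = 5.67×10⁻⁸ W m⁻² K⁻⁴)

T_eq ≈ 129 K

Flux at 3.91 AU: S = 1361/3.91² = 89.0 W m⁻².
Energy balance: absorbed = emitted ⇒ πR²·S(1−A) = 4πR²·σT_eq⁴, so T_eq⁴ = S(1−A)/(4σ).
T_eq = [89.0 × 0.71 / (4 × 5.67×10⁻⁸)]^(1/4) = (2.79×10⁸)^(1/4) = 129 K.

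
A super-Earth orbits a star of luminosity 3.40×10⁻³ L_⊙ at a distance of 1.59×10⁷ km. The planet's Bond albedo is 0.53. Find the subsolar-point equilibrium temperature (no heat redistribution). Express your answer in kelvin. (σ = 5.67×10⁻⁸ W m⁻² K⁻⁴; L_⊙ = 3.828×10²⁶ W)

T_ss ≈ 241 K

d = 1.59×10⁷ km = 1.59×10¹⁰ m.
L = 3.40×10⁻³ × 3.828×10²⁶ = 1.30×10²⁴ W.
Flux: S = L/(4πd²) = 1.30×10²⁴/(4π×(1.59×10¹⁰)²) = 410 W m⁻².
At the subsolar point the surface absorbs S(1−A) and emits σT⁴ per unit area — no factor of 4, since only the local patch is in balance.
T = [410 × 0.47 / 5.67×10⁻⁸]^(1/4) = (3.40×10⁹)^(1/4) = 241 K.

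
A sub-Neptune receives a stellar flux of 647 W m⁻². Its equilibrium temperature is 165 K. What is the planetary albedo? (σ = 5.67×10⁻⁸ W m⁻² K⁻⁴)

A ≈ 0.74

From T_eq⁴ = S(1−A)/(4σ): 1−A = 4σT_eq⁴/S.
1−A = 4 × 5.67×10⁻⁸ × (165)⁴ / 647 = 0.260.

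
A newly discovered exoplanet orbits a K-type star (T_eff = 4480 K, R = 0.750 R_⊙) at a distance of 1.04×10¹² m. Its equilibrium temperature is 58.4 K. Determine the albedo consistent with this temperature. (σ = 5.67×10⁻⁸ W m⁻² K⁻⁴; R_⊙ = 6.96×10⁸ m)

R_⋆ = 0.750 × 6.96×10⁸ = 5.22×10⁸ m.
L = 4πR_⋆²σT_⋆⁴ = 4π(5.22×10⁸)² × 5.67×10⁻⁸ × (4480)⁴ = 7.82×10²⁵ W.
S = L/(4πd²) = 5.75 W m⁻².
From T_eq⁴ = S(1−A)/(4σ): 1−A = 4σT_eq⁴/S.
1−A = 4 × 5.67×10⁻⁸ × (58.4)⁴ / 5.75 = 0.458.

A ≈ 0.54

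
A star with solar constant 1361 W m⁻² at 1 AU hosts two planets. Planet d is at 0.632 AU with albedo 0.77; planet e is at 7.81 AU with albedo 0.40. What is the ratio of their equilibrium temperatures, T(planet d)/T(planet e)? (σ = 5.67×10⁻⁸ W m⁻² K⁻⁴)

T₁/T₂ ≈ 2.766

T_eq = [S₀(1−A)/(4σd²)]^(1/4), so T ∝ (1−A)^(1/4) / √d.
T₁ = [1361×0.23/(4×5.67×10⁻⁸×0.632²)]^(1/4) = 242.45 K.
T₂ = [1361×0.60/(4×5.67×10⁻⁸×7.81²)]^(1/4) = 87.65 K.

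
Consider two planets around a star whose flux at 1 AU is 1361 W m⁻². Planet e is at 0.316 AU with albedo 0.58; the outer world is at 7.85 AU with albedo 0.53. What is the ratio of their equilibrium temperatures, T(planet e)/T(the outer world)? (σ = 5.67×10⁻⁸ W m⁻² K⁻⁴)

T_eq = [S₀(1−A)/(4σd²)]^(1/4), so T ∝ (1−A)^(1/4) / √d.
T₁ = [1361×0.42/(4×5.67×10⁻⁸×0.316²)]^(1/4) = 398.59 K.
T₂ = [1361×0.47/(4×5.67×10⁻⁸×7.85²)]^(1/4) = 82.25 K.

T₁/T₂ ≈ 4.846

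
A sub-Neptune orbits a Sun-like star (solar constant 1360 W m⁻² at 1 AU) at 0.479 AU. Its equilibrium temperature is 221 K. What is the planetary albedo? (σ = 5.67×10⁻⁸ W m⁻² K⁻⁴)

Flux at 0.479 AU: S = 1360/0.479² = 5930 W m⁻².
From T_eq⁴ = S(1−A)/(4σ): 1−A = 4σT_eq⁴/S.
1−A = 4 × 5.67×10⁻⁸ × (221)⁴ / 5930 = 0.091.

A ≈ 0.91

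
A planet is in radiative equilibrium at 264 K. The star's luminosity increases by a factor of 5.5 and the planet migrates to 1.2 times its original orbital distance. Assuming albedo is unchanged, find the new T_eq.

T_eq ≈ 369 K

T_eq ∝ L^(1/4) · d^(−1/2).
T′ = 264 × 5.5^(1/4) / 1.2^(1/2) = 369 K.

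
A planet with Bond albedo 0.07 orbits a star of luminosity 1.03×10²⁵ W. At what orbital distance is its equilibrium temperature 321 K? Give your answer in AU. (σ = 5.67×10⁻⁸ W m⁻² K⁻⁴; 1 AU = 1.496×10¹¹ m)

From T_eq⁴ = L(1−A)/(16πσd²): d = √[L(1−A)/(16πσT_eq⁴)].
d = √[1.03×10²⁵ × 0.93 / (16π × 5.67×10⁻⁸ × (321)⁴)] = 1.78×10¹⁰ m = 0.119 AU.

d ≈ 0.119 AU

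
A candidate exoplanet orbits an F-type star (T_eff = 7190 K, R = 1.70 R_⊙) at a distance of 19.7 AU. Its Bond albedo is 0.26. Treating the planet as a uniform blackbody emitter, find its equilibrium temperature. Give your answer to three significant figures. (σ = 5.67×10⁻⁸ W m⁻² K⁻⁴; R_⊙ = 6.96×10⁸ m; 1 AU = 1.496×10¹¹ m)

R_⋆ = 1.70 × 6.96×10⁸ = 1.18×10⁹ m.
d = 19.7 AU = 2.95×10¹² m.
L = 4πR_⋆²σT_⋆⁴ = 4π(1.18×10⁹)² × 5.67×10⁻⁸ × (7190)⁴ = 2.67×10²⁷ W.
S = L/(4πd²) = 24.4 W m⁻².
Energy balance: absorbed = emitted ⇒ πR²·S(1−A) = 4πR²·σT_eq⁴, so T_eq⁴ = S(1−A)/(4σ).
T_eq = [24.4 × 0.74 / (4 × 5.67×10⁻⁸)]^(1/4) = (7.97×10⁷)^(1/4) = 94.5 K.

T_eq ≈ 94.5 K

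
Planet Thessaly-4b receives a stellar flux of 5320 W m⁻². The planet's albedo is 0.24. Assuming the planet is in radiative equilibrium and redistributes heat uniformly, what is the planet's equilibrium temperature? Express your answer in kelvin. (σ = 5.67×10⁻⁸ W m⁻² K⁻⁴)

Energy balance: absorbed = emitted ⇒ πR²·S(1−A) = 4πR²·σT_eq⁴, so T_eq⁴ = S(1−A)/(4σ).
T_eq = [5320 × 0.76 / (4 × 5.67×10⁻⁸)]^(1/4) = (1.78×10¹⁰)^(1/4) = 365 K.

T_eq ≈ 365 K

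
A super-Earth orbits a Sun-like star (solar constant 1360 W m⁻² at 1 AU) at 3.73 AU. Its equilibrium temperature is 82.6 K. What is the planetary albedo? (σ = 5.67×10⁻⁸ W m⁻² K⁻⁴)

Flux at 3.73 AU: S = 1360/3.73² = 97.8 W m⁻².
From T_eq⁴ = S(1−A)/(4σ): 1−A = 4σT_eq⁴/S.
1−A = 4 × 5.67×10⁻⁸ × (82.6)⁴ / 97.8 = 0.108.

A ≈ 0.89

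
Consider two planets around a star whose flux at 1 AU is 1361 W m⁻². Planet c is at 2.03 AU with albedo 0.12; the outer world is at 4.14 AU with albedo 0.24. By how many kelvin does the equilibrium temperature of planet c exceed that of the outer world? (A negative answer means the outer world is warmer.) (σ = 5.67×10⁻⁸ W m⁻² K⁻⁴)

T_eq = [S₀(1−A)/(4σd²)]^(1/4), so T ∝ (1−A)^(1/4) / √d.
T₁ = [1361×0.88/(4×5.67×10⁻⁸×2.03²)]^(1/4) = 189.20 K.
T₂ = [1361×0.76/(4×5.67×10⁻⁸×4.14²)]^(1/4) = 127.72 K.

ΔT ≈ 61.5 K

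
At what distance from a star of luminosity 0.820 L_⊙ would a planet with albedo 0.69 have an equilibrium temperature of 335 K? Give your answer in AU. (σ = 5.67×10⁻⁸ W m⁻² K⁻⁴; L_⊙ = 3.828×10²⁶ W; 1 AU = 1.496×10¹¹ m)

d ≈ 0.348 AU

L = 0.820 × 3.828×10²⁶ = 3.14×10²⁶ W.
From T_eq⁴ = L(1−A)/(16πσd²): d = √[L(1−A)/(16πσT_eq⁴)].
d = √[3.14×10²⁶ × 0.31 / (16π × 5.67×10⁻⁸ × (335)⁴)] = 5.21×10¹⁰ m = 0.348 AU.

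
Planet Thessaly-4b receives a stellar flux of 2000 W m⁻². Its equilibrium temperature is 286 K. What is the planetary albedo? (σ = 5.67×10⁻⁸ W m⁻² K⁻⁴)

A ≈ 0.24

From T_eq⁴ = S(1−A)/(4σ): 1−A = 4σT_eq⁴/S.
1−A = 4 × 5.67×10⁻⁸ × (286)⁴ / 2000 = 0.759.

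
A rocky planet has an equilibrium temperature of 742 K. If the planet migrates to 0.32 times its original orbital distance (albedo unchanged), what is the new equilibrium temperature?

T_eq ∝ L^(1/4) · d^(−1/2).
T′ = 742 / 0.32^(1/2) = 1310 K.

T_eq ≈ 1310 K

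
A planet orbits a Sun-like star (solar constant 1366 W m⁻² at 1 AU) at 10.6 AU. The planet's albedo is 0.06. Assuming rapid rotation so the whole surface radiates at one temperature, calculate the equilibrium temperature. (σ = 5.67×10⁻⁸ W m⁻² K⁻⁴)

T_eq ≈ 84.3 K

Flux at 10.6 AU: S = 1366/10.6² = 12.2 W m⁻².
Energy balance: absorbed = emitted ⇒ πR²·S(1−A) = 4πR²·σT_eq⁴, so T_eq⁴ = S(1−A)/(4σ).
T_eq = [12.2 × 0.94 / (4 × 5.67×10⁻⁸)]^(1/4) = (5.04×10⁷)^(1/4) = 84.3 K.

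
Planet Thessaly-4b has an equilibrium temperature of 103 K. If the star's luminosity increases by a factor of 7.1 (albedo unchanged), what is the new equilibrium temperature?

T_eq ≈ 168 K

T_eq ∝ L^(1/4) · d^(−1/2).
T′ = 103 × 7.1^(1/4) = 168 K.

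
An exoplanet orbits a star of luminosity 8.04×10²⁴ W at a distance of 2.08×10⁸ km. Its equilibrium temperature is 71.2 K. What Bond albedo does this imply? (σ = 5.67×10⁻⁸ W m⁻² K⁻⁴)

d = 2.08×10⁸ km = 2.08×10¹¹ m.
Flux: S = L/(4πd²) = 8.04×10²⁴/(4π×(2.08×10¹¹)²) = 14.8 W m⁻².
From T_eq⁴ = S(1−A)/(4σ): 1−A = 4σT_eq⁴/S.
1−A = 4 × 5.67×10⁻⁸ × (71.2)⁴ / 14.8 = 0.394.

A ≈ 0.61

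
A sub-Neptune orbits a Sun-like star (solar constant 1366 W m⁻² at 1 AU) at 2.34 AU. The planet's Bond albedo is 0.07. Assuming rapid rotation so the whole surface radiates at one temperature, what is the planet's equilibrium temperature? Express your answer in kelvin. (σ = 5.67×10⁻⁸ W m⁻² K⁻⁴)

Flux at 2.34 AU: S = 1366/2.34² = 249 W m⁻².
Energy balance: absorbed = emitted ⇒ πR²·S(1−A) = 4πR²·σT_eq⁴, so T_eq⁴ = S(1−A)/(4σ).
T_eq = [249 × 0.93 / (4 × 5.67×10⁻⁸)]^(1/4) = (1.02×10⁹)^(1/4) = 179 K.

T_eq ≈ 179 K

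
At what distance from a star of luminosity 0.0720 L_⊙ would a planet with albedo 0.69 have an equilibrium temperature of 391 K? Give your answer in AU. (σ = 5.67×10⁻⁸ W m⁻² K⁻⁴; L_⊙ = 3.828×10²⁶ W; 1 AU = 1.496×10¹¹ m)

L = 0.0720 × 3.828×10²⁶ = 2.76×10²⁵ W.
From T_eq⁴ = L(1−A)/(16πσd²): d = √[L(1−A)/(16πσT_eq⁴)].
d = √[2.76×10²⁵ × 0.31 / (16π × 5.67×10⁻⁸ × (391)⁴)] = 1.13×10¹⁰ m = 0.0757 AU.

d ≈ 0.0757 AU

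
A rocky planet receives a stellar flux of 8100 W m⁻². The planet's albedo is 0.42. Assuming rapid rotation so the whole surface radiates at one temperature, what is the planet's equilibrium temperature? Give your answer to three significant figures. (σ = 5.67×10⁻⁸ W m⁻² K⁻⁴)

Energy balance: absorbed = emitted ⇒ πR²·S(1−A) = 4πR²·σT_eq⁴, so T_eq⁴ = S(1−A)/(4σ).
T_eq = [8100 × 0.58 / (4 × 5.67×10⁻⁸)]^(1/4) = (2.07×10¹⁰)^(1/4) = 379 K.

T_eq ≈ 379 K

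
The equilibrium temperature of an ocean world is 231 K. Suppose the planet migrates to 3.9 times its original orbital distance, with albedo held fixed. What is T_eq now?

T_eq ≈ 117 K

T_eq ∝ L^(1/4) · d^(−1/2).
T′ = 231 / 3.9^(1/2) = 117 K.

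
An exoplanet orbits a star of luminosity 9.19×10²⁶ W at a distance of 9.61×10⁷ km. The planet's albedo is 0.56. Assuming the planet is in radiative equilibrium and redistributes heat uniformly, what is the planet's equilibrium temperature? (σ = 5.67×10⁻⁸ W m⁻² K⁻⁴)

d = 9.61×10⁷ km = 9.61×10¹⁰ m.
Flux: S = L/(4πd²) = 9.19×10²⁶/(4π×(9.61×10¹⁰)²) = 7920 W m⁻².
Energy balance: absorbed = emitted ⇒ πR²·S(1−A) = 4πR²·σT_eq⁴, so T_eq⁴ = S(1−A)/(4σ).
T_eq = [7920 × 0.44 / (4 × 5.67×10⁻⁸)]^(1/4) = (1.54×10¹⁰)^(1/4) = 352 K.

T_eq ≈ 352 K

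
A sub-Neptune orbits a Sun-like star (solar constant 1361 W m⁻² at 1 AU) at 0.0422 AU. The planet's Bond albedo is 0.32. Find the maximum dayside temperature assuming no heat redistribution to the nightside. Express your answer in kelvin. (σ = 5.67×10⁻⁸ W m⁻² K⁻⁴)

T_ss ≈ 1740 K

Flux at 0.0422 AU: S = 1361/0.0422² = 7.64×10⁵ W m⁻².
With no redistribution each surface element balances locally: S(1−A) = σT⁴.
T = [7.64×10⁵ × 0.68 / 5.67×10⁻⁸]^(1/4) = (9.17×10¹²)^(1/4) = 1740 K.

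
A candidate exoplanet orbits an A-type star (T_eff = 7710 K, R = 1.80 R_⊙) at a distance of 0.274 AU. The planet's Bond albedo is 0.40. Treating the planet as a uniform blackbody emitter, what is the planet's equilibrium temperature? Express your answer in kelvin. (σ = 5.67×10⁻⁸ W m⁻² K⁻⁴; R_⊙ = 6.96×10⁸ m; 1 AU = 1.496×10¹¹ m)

T_eq ≈ 839 K

R_⋆ = 1.80 × 6.96×10⁸ = 1.25×10⁹ m.
d = 0.274 AU = 4.10×10¹⁰ m.
L = 4πR_⋆²σT_⋆⁴ = 4π(1.25×10⁹)² × 5.67×10⁻⁸ × (7710)⁴ = 3.95×10²⁷ W.
S = L/(4πd²) = 1.87×10⁵ W m⁻².
Energy balance: absorbed = emitted ⇒ πR²·S(1−A) = 4πR²·σT_eq⁴, so T_eq⁴ = S(1−A)/(4σ).
T_eq = [1.87×10⁵ × 0.60 / (4 × 5.67×10⁻⁸)]^(1/4) = (4.95×10¹¹)^(1/4) = 839 K.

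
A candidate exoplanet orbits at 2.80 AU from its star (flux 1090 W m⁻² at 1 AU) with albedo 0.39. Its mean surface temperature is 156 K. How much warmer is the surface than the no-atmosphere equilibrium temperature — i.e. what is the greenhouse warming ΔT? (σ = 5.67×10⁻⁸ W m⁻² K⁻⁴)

ΔT ≈ 16.9 K

S = 1090/2.80² = 139.0 W m⁻².
T_eq = [S(1−A)/(4σ)]^(1/4) = [139.0×0.61/(4×5.67×10⁻⁸)]^(1/4) = 139.1 K.
ΔT = T_surf − T_eq = 156 − 139.1.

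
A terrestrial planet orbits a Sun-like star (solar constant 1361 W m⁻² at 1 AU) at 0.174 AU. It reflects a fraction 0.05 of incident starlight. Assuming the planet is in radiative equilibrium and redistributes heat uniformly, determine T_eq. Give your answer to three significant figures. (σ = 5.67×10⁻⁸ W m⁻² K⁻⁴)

T_eq ≈ 659 K

Flux at 0.174 AU: S = 1361/0.174² = 4.50×10⁴ W m⁻².
Energy balance: absorbed = emitted ⇒ πR²·S(1−A) = 4πR²·σT_eq⁴, so T_eq⁴ = S(1−A)/(4σ).
T_eq = [4.50×10⁴ × 0.95 / (4 × 5.67×10⁻⁸)]^(1/4) = (1.88×10¹¹)^(1/4) = 659 K.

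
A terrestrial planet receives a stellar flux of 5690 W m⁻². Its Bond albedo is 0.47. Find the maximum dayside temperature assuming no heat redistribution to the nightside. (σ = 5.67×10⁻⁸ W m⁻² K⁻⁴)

With no redistribution each surface element balances locally: S(1−A) = σT⁴.
T = [5690 × 0.53 / 5.67×10⁻⁸]^(1/4) = (5.32×10¹⁰)^(1/4) = 480 K.

T_ss ≈ 480 K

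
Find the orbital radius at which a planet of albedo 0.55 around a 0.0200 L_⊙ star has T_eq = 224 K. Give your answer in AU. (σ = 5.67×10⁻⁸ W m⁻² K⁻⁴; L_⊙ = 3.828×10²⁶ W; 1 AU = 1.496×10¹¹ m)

d ≈ 0.146 AU

L = 0.0200 × 3.828×10²⁶ = 7.66×10²⁴ W.
From T_eq⁴ = L(1−A)/(16πσd²): d = √[L(1−A)/(16πσT_eq⁴)].
d = √[7.66×10²⁴ × 0.45 / (16π × 5.67×10⁻⁸ × (224)⁴)] = 2.19×10¹⁰ m = 0.146 AU.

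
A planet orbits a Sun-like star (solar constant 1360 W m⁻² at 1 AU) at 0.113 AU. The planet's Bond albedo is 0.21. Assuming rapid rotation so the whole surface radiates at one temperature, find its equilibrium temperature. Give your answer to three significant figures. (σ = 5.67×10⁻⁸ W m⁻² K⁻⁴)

Flux at 0.113 AU: S = 1360/0.113² = 1.07×10⁵ W m⁻².
Energy balance: absorbed = emitted ⇒ πR²·S(1−A) = 4πR²·σT_eq⁴, so T_eq⁴ = S(1−A)/(4σ).
T_eq = [1.07×10⁵ × 0.79 / (4 × 5.67×10⁻⁸)]^(1/4) = (3.71×10¹¹)^(1/4) = 780 K.

T_eq ≈ 780 K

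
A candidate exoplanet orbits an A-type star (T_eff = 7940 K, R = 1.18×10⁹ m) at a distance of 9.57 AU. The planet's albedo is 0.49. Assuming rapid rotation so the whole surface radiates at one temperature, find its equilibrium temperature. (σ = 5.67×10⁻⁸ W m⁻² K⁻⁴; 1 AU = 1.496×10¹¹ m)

d = 9.57 AU = 1.43×10¹² m.
L = 4πR_⋆²σT_⋆⁴ = 4π(1.18×10⁹)² × 5.67×10⁻⁸ × (7940)⁴ = 3.94×10²⁷ W.
S = L/(4πd²) = 153 W m⁻².
Energy balance: absorbed = emitted ⇒ πR²·S(1−A) = 4πR²·σT_eq⁴, so T_eq⁴ = S(1−A)/(4σ).
T_eq = [153 × 0.51 / (4 × 5.67×10⁻⁸)]^(1/4) = (3.44×10⁸)^(1/4) = 136 K.

T_eq ≈ 136 K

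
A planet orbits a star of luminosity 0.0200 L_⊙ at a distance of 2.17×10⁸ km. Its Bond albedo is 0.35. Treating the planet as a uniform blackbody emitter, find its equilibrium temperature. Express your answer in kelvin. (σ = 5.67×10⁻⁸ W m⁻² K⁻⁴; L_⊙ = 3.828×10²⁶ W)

T_eq ≈ 78.0 K

d = 2.17×10⁸ km = 2.17×10¹¹ m.
L = 0.0200 × 3.828×10²⁶ = 7.66×10²⁴ W.
Flux: S = L/(4πd²) = 7.66×10²⁴/(4π×(2.17×10¹¹)²) = 12.9 W m⁻².
Energy balance: absorbed = emitted ⇒ πR²·S(1−A) = 4πR²·σT_eq⁴, so T_eq⁴ = S(1−A)/(4σ).
T_eq = [12.9 × 0.65 / (4 × 5.67×10⁻⁸)]^(1/4) = (3.71×10⁷)^(1/4) = 78.0 K.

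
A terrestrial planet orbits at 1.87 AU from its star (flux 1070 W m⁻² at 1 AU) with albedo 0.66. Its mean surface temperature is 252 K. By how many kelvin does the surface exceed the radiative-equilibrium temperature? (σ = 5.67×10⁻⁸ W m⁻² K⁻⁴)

S = 1070/1.87² = 306.0 W m⁻².
T_eq = [S(1−A)/(4σ)]^(1/4) = [306.0×0.34/(4×5.67×10⁻⁸)]^(1/4) = 146.3 K.
ΔT = T_surf − T_eq = 252 − 146.3.

ΔT ≈ 105.7 K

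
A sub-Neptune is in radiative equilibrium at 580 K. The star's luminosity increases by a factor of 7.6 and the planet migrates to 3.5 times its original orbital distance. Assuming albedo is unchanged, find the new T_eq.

T_eq ∝ L^(1/4) · d^(−1/2).
T′ = 580 × 7.6^(1/4) / 3.5^(1/2) = 515 K.

T_eq ≈ 515 K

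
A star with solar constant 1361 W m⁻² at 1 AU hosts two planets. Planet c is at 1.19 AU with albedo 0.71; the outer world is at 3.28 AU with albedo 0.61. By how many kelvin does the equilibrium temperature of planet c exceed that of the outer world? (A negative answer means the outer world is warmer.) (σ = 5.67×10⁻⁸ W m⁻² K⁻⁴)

T_eq = [S₀(1−A)/(4σd²)]^(1/4), so T ∝ (1−A)^(1/4) / √d.
T₁ = [1361×0.29/(4×5.67×10⁻⁸×1.19²)]^(1/4) = 187.23 K.
T₂ = [1361×0.39/(4×5.67×10⁻⁸×3.28²)]^(1/4) = 121.45 K.

ΔT ≈ 65.8 K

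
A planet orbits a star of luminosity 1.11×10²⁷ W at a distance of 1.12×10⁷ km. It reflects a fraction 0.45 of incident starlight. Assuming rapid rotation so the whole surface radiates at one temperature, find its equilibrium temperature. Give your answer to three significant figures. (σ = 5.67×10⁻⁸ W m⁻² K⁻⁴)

d = 1.12×10⁷ km = 1.12×10¹⁰ m.
Flux: S = L/(4πd²) = 1.11×10²⁷/(4π×(1.12×10¹⁰)²) = 7.04×10⁵ W m⁻².
Energy balance: absorbed = emitted ⇒ πR²·S(1−A) = 4πR²·σT_eq⁴, so T_eq⁴ = S(1−A)/(4σ).
T_eq = [7.04×10⁵ × 0.55 / (4 × 5.67×10⁻⁸)]^(1/4) = (1.71×10¹²)^(1/4) = 1140 K.

T_eq ≈ 1140 K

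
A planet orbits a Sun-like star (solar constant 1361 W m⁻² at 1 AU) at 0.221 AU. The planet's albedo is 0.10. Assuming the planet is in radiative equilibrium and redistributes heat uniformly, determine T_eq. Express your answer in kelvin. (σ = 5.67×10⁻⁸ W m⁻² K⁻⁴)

Flux at 0.221 AU: S = 1361/0.221² = 2.79×10⁴ W m⁻².
Energy balance: absorbed = emitted ⇒ πR²·S(1−A) = 4πR²·σT_eq⁴, so T_eq⁴ = S(1−A)/(4σ).
T_eq = [2.79×10⁴ × 0.90 / (4 × 5.67×10⁻⁸)]^(1/4) = (1.11×10¹¹)^(1/4) = 577 K.

T_eq ≈ 577 K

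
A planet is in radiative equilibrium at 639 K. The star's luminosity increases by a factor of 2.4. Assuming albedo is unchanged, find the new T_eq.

T_eq ∝ L^(1/4) · d^(−1/2).
T′ = 639 × 2.4^(1/4) = 795 K.

T_eq ≈ 795 K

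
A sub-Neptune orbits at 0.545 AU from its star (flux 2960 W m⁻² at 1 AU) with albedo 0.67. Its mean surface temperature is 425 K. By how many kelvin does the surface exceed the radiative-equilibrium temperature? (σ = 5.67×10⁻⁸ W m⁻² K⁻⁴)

ΔT ≈ 78.0 K

S = 2960/0.545² = 9965 W m⁻².
T_eq = [S(1−A)/(4σ)]^(1/4) = [9965×0.33/(4×5.67×10⁻⁸)]^(1/4) = 347.0 K.
ΔT = T_surf − T_eq = 425 − 347.0.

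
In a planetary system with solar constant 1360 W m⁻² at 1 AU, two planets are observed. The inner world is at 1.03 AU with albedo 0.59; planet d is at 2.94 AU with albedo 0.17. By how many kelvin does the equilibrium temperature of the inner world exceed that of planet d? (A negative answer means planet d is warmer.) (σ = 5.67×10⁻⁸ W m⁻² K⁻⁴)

ΔT ≈ 64.5 K

T_eq = [S₀(1−A)/(4σd²)]^(1/4), so T ∝ (1−A)^(1/4) / √d.
T₁ = [1360×0.41/(4×5.67×10⁻⁸×1.03²)]^(1/4) = 219.41 K.
T₂ = [1360×0.83/(4×5.67×10⁻⁸×2.94²)]^(1/4) = 154.91 K.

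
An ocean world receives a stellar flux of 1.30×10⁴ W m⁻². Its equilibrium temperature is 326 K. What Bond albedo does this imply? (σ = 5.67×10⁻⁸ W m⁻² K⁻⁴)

A ≈ 0.80

From T_eq⁴ = S(1−A)/(4σ): 1−A = 4σT_eq⁴/S.
1−A = 4 × 5.67×10⁻⁸ × (326)⁴ / 1.30×10⁴ = 0.197.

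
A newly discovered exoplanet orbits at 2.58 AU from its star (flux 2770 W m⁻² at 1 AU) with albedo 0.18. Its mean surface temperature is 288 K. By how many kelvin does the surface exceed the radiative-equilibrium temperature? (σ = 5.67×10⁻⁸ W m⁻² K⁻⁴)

ΔT ≈ 91.1 K

S = 2770/2.58² = 416.1 W m⁻².
T_eq = [S(1−A)/(4σ)]^(1/4) = [416.1×0.82/(4×5.67×10⁻⁸)]^(1/4) = 196.9 K.
ΔT = T_surf − T_eq = 288 − 196.9.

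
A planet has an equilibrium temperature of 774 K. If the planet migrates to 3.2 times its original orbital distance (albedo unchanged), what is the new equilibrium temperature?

T_eq ≈ 433 K

T_eq ∝ L^(1/4) · d^(−1/2).
T′ = 774 / 3.2^(1/2) = 433 K.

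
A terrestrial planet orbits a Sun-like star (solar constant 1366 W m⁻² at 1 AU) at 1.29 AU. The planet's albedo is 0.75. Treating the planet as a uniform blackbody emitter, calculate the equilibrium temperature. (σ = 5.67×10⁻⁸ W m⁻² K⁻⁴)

Flux at 1.29 AU: S = 1366/1.29² = 821 W m⁻².
Energy balance: absorbed = emitted ⇒ πR²·S(1−A) = 4πR²·σT_eq⁴, so T_eq⁴ = S(1−A)/(4σ).
T_eq = [821 × 0.25 / (4 × 5.67×10⁻⁸)]^(1/4) = (9.05×10⁸)^(1/4) = 173 K.

T_eq ≈ 173 K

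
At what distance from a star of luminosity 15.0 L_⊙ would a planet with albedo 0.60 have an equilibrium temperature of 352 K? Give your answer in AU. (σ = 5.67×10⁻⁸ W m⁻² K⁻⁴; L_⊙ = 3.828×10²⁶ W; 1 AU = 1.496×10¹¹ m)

d ≈ 1.53 AU

L = 15.0 × 3.828×10²⁶ = 5.74×10²⁷ W.
From T_eq⁴ = L(1−A)/(16πσd²): d = √[L(1−A)/(16πσT_eq⁴)].
d = √[5.74×10²⁷ × 0.40 / (16π × 5.67×10⁻⁸ × (352)⁴)] = 2.29×10¹¹ m = 1.53 AU.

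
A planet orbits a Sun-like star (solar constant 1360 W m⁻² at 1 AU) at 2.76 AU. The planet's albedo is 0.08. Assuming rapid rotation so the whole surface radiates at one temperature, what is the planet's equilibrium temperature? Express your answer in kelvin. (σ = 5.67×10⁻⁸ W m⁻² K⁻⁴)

Flux at 2.76 AU: S = 1360/2.76² = 179 W m⁻².
Energy balance: absorbed = emitted ⇒ πR²·S(1−A) = 4πR²·σT_eq⁴, so T_eq⁴ = S(1−A)/(4σ).
T_eq = [179 × 0.92 / (4 × 5.67×10⁻⁸)]^(1/4) = (7.24×10⁸)^(1/4) = 164 K.

T_eq ≈ 164 K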